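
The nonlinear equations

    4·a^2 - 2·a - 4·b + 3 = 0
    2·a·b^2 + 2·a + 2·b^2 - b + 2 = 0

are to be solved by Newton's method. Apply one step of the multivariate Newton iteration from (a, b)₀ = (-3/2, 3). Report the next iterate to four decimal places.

At (-3/2, 3): F = (3.0000, -13.0000).
Jacobian J = [[8·a - 2, -4], [2·b^2 + 2, 4·a·b + 4·b - 1]].
At the point, J = [[-14.0000, -4.0000], [20.0000, -7.0000]] (det J = 178.0000).
Solving J·Δ = −F gives Δ = (0.4101, -0.6854).
Then the next iterate is (a, b)₁ = (-1.0899, 2.3146).

(-1.0899, 2.3146)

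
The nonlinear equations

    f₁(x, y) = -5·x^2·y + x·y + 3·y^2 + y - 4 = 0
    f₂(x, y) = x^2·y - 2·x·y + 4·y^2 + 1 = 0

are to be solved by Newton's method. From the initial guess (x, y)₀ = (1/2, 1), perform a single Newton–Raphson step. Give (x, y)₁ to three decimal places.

(-0.907, 0.220)

At (1/2, 1): F = (-0.750, 4.250).
Jacobian J = [[-10·x·y + y, -5·x^2 + x + 6·y + 1], [2·x·y - 2·y, x^2 - 2·x + 8·y]].
At the point, J = [[-4.000, 6.250], [-1.000, 7.250]] (det J = -22.750).
Solving J·Δ = −F gives Δ = (-1.407, -0.780).
Then the next iterate is (x, y)₁ = (-0.907, 0.220).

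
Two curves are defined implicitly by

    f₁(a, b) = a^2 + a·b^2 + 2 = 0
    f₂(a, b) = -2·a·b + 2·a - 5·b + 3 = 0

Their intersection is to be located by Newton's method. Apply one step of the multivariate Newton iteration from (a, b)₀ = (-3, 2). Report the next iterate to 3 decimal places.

(-3.500, 2.000)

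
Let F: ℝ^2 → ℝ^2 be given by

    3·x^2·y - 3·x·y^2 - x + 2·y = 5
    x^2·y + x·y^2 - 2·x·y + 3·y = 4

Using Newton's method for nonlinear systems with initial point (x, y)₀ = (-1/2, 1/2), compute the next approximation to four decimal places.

(-0.7636, 0.9455)

At (-1/2, 1/2): F = (-2.7500, -2.0000).
Jacobian J = [[6·x·y - 3·y^2 - 1, 3·x^2 - 6·x·y + 2], [2·x·y + y^2 - 2·y, x^2 + 2·x·y - 2·x + 3]].
At the point, J = [[-3.2500, 4.2500], [-1.2500, 3.7500]] (det J = -6.8750).
Solving J·Δ = −F gives Δ = (-0.2636, 0.4455).
Then the next iterate is (x, y)₁ = (-0.7636, 0.9455).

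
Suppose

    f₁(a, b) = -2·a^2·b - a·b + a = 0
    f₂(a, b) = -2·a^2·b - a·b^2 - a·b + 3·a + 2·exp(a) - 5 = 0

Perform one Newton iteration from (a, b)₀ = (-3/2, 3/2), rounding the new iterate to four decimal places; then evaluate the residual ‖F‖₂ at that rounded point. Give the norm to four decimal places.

2.4693

At (-3/2, 3/2): F = (-6.0000, -10.178740).
Jacobian J = [[-4·a·b - b + 1, -2·a^2 - a], [-4·a·b - b^2 - b + 2·exp(a) + 3, -2·a^2 - 2·a·b - a]].
At the point, J = [[8.5000, -3.0000], [8.696260, 1.5000]] (det J = 38.838781).
Solving J·Δ = −F gives Δ = (1.0180, 0.8842).
Then the next iterate is (a, b)₁ = (-0.4820, 2.3842).
Re-evaluating at (-0.4820, 2.3842): F = (-0.440629, -2.429650), so ‖F‖₂ = 2.4693.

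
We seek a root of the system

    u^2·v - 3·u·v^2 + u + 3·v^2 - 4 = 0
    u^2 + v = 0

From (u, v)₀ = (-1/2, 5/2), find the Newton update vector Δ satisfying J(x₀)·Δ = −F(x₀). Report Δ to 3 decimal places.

At (-1/2, 5/2): F = (24.250, 2.750).
Jacobian J = [[2·u·v - 3·v^2 + 1, u^2 - 6·u·v + 6·v], [2·u, 1]].
At the point, J = [[-20.250, 22.750], [-1.000, 1.000]] (det J = 2.500).
Solving J·Δ = −F gives Δ = (15.325, 12.575).

(15.325, 12.575)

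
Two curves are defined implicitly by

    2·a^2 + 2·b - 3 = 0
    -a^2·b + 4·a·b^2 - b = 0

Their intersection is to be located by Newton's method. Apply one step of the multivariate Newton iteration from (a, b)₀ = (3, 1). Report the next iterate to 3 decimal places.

At (3, 1): F = (17.000, 2.000).
Jacobian J = [[4·a, 2], [-2·a·b + 4·b^2, -a^2 + 8·a·b - 1]].
At the point, J = [[12.000, 2.000], [-2.000, 14.000]] (det J = 172.000).
Solving J·Δ = −F gives Δ = (-1.360, -0.337).
Then the next iterate is (a, b)₁ = (1.640, 0.663).

(1.640, 0.663)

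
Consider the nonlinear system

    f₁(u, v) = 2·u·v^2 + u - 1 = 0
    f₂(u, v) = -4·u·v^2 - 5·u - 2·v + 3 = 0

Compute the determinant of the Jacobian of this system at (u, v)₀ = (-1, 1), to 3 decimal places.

J = [[2·v^2 + 1, 4·u·v], [-4·v^2 - 5, -8·u·v - 2]].
At the point, J = [[3.000, -4.000], [-9.000, 6.000]].
det J = -18.000.

-18.000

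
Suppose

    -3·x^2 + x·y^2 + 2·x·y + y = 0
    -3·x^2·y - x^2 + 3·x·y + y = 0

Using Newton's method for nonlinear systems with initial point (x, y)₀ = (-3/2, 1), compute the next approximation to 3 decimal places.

At (-3/2, 1): F = (-10.250, -12.500).
Jacobian J = [[-6·x + y^2 + 2·y, 2·x·y + 2·x + 1], [-6·x·y - 2·x + 3·y, -3·x^2 + 3·x + 1]].
At the point, J = [[12.000, -5.000], [15.000, -10.250]] (det J = -48.000).
Solving J·Δ = −F gives Δ = (0.887, 0.078).
Then the next iterate is (x, y)₁ = (-0.613, 1.078).

(-0.613, 1.078)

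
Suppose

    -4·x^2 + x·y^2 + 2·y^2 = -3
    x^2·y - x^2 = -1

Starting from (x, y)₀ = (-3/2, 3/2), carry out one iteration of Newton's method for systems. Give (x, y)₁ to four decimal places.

(-1.0874, 0.8306)

At (-3/2, 3/2): F = (-4.8750, 2.1250).
Jacobian J = [[-8·x + y^2, 2·x·y + 4·y], [2·x·y - 2·x, x^2]].
At the point, J = [[14.2500, 1.5000], [-1.5000, 2.2500]] (det J = 34.3125).
Solving J·Δ = −F gives Δ = (0.4126, -0.6694).
Then the next iterate is (x, y)₁ = (-1.0874, 0.8306).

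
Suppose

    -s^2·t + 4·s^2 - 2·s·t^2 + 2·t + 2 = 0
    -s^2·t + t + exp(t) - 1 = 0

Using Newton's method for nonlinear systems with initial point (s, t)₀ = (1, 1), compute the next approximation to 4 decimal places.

(-2.8469, -2.4625)

At (1, 1): F = (5.0000, 1.718282).
Jacobian J = [[-2·s·t + 8·s - 2·t^2, -s^2 - 4·s·t + 2], [-2·s·t, -s^2 + exp(t) + 1]].
At the point, J = [[4.0000, -3.0000], [-2.0000, 2.718282]] (det J = 4.873127).
Solving J·Δ = −F gives Δ = (-3.8469, -3.4625).
Then the next iterate is (s, t)₁ = (-2.8469, -2.4625).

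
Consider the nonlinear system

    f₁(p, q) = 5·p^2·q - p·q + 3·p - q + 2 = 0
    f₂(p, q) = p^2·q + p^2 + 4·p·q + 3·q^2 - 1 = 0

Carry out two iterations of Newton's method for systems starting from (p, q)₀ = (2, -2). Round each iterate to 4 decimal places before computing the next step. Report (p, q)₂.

(1.0573, -1.7324)

At (2, -2): F = (-26.0000, -9.0000).
Jacobian J = [[10·p·q - q + 3, 5·p^2 - p - 1], [2·p·q + 2·p + 4·q, p^2 + 4·p + 6·q]].
At the point, J = [[-35.0000, 17.0000], [-12.0000, 0.0000]] (det J = 204.0000).
Solving J·Δ = −F gives Δ = (-0.7500, -0.0147).
Then the next iterate is (p, q)₁ = (1.2500, -2.0147).
Round to (1.2500, -2.0147) and repeat: F = (-5.456769, -0.481920), J = [[-20.169050, 5.5625], [-10.595550, -5.5257]].
Δ = (-0.1927, 0.2823), so (p, q)₂ = (1.0573, -1.7324).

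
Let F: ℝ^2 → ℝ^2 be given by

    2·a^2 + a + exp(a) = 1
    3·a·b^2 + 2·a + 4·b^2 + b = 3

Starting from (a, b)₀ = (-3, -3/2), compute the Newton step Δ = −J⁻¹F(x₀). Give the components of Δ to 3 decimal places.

At (-3, -3/2): F = (14.04979, -21.750).
Jacobian J = [[4·a + exp(a) + 1, 0], [3·b^2 + 2, 6·a·b + 8·b + 1]].
At the point, J = [[-10.95021, 0.000], [8.750, 16.000]] (det J = -175.20341).
Solving J·Δ = −F gives Δ = (1.283, 0.658).

(1.283, 0.658)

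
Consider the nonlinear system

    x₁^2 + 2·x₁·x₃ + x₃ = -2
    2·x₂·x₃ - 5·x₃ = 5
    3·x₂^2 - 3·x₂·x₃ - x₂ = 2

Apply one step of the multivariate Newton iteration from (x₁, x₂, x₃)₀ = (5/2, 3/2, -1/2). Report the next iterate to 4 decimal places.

At (5/2, 3/2, -1/2): F = (5.2500, -4.0000, 5.5000).
Jacobian J = [[2·x₁ + 2·x₃, 0, 2·x₁ + 1], [0, 2·x₃, 2·x₂ - 5], [0, 6·x₂ - 3·x₃ - 1, -3·x₂]].
At the point, J = [[4.0000, 0.0000, 6.0000], [0.0000, -1.0000, -2.0000], [0.0000, 9.5000, -4.5000]] (det J = 94.0000).
Solving J·Δ = −F gives Δ = (0.7620, -1.2340, -1.3830).
Then the next iterate is (x₁, x₂, x₃)₁ = (3.2620, 0.2660, -1.8830).

(3.2620, 0.2660, -1.8830)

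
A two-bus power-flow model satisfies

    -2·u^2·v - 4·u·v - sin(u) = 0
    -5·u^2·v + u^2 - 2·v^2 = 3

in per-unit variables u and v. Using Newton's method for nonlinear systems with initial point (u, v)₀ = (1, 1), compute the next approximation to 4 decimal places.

At (1, 1): F = (-6.841471, -9.0000).
Jacobian J = [[-4·u·v - 4·v - cos(u), -2·u^2 - 4·u], [-10·u·v + 2·u, -5·u^2 - 4·v]].
At the point, J = [[-8.540302, -6.0000], [-8.0000, -9.0000]] (det J = 28.862721).
Solving J·Δ = −F gives Δ = (-0.2624, -0.7668).
Then the next iterate is (u, v)₁ = (0.7376, 0.2332).

(0.7376, 0.2332)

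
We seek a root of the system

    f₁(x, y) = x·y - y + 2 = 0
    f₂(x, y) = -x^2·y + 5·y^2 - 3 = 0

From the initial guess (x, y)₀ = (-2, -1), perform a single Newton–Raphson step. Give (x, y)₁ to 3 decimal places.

At (-2, -1): F = (5.000, 6.000).
Jacobian J = [[y, x - 1], [-2·x·y, -x^2 + 10·y]].
At the point, J = [[-1.000, -3.000], [-4.000, -14.000]] (det J = 2.000).
Solving J·Δ = −F gives Δ = (26.000, -7.000).
Then the next iterate is (x, y)₁ = (24.000, -8.000).

(24.000, -8.000)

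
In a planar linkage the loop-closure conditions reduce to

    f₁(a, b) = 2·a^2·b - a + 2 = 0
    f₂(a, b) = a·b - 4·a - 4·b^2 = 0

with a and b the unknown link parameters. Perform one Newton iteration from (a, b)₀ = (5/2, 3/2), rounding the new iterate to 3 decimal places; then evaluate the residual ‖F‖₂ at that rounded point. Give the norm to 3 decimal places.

At (5/2, 3/2): F = (18.250, -15.250).
Jacobian J = [[4·a·b - 1, 2·a^2], [b - 4, a - 8·b]].
At the point, J = [[14.000, 12.500], [-2.500, -9.500]] (det J = -101.750).
Solving J·Δ = −F gives Δ = (0.170, -1.650).
Then the next iterate is (a, b)₁ = (2.670, -0.150).
Re-evaluating at (2.670, -0.150): F = (-2.80867, -11.17050), so ‖F‖₂ = 11.518.

11.518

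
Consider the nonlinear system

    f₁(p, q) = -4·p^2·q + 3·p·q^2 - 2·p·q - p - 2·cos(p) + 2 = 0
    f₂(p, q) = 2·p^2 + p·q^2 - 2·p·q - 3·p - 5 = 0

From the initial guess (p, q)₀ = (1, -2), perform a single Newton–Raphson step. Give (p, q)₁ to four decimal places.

At (1, -2): F = (23.919395, 2.0000).
Jacobian J = [[-8·p·q + 3·q^2 - 2·q + 2·sin(p) - 1, -4·p^2 + 6·p·q - 2·p], [4·p + q^2 - 2·q - 3, 2·p·q - 2·p]].
At the point, J = [[32.682942, -18.0000], [9.0000, -6.0000]] (det J = -34.097652).
Solving J·Δ = −F gives Δ = (-3.1532, -4.3965).
Then the next iterate is (p, q)₁ = (-2.1532, -6.3965).

(-2.1532, -6.3965)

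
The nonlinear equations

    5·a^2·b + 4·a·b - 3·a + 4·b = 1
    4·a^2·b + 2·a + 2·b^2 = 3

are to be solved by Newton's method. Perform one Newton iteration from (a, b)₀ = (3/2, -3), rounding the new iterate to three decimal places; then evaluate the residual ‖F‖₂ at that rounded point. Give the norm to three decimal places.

At (3/2, -3): F = (-69.250, -9.000).
Jacobian J = [[10·a·b + 4·b - 3, 5·a^2 + 4·a + 4], [8·a·b + 2, 4·a^2 + 4·b]].
At the point, J = [[-60.000, 21.250], [-34.000, -3.000]] (det J = 902.500).
Solving J·Δ = −F gives Δ = (-0.442, 2.011).
Then the next iterate is (a, b)₁ = (1.058, -0.989).
Re-evaluating at (1.058, -0.989): F = (-17.85070, -3.35596), so ‖F‖₂ = 18.163.

18.163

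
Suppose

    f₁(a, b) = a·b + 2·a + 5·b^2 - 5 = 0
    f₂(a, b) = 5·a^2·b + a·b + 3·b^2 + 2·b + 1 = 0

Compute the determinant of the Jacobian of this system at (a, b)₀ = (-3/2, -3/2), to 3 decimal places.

347.875

J = [[b + 2, a + 10·b], [10·a·b + b, 5·a^2 + a + 6·b + 2]].
At the point, J = [[0.500, -16.500], [21.000, 2.750]].
det J = 347.875.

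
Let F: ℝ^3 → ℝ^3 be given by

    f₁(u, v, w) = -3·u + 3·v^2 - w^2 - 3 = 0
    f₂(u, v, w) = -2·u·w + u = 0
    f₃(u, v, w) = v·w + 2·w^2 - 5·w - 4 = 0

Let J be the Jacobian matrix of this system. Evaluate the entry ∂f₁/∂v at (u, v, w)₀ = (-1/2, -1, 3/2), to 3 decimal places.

∂f₁/∂v = 6·v.
At (-1/2, -1, 3/2) this is -6.000.

-6.000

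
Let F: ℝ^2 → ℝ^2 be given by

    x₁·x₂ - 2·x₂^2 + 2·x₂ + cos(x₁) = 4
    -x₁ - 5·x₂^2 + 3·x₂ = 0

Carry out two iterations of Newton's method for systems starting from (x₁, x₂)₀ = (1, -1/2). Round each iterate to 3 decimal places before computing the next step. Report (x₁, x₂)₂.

(-10.580, -1.398)

At (1, -1/2): F = (-5.45970, -3.750).
Jacobian J = [[x₂ - sin(x₁), x₁ - 4·x₂ + 2], [-1, -10·x₂ + 3]].
At the point, J = [[-1.34147, 5.000], [-1.000, 8.000]] (det J = -5.73177).
Solving J·Δ = −F gives Δ = (-4.349, -0.075).
Then the next iterate is (x₁, x₂)₁ = (-3.349, -0.575).
Round to (-3.349, -0.575) and repeat: F = (-4.86414, -0.02912), J = [[-0.78092, 0.951], [-1.000, 8.750]].
Δ = (-7.231, -0.823), so (x₁, x₂)₂ = (-10.580, -1.398).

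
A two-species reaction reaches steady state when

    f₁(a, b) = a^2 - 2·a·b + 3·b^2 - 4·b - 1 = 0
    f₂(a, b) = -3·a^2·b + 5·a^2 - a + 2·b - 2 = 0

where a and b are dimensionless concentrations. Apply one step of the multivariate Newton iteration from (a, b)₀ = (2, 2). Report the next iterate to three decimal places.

(0.700, 2.250)

At (2, 2): F = (-1.000, -4.000).
Jacobian J = [[2·a - 2·b, -2·a + 6·b - 4], [-6·a·b + 10·a - 1, -3·a^2 + 2]].
At the point, J = [[0.000, 4.000], [-5.000, -10.000]] (det J = 20.000).
Solving J·Δ = −F gives Δ = (-1.300, 0.250).
Then the next iterate is (a, b)₁ = (0.700, 2.250).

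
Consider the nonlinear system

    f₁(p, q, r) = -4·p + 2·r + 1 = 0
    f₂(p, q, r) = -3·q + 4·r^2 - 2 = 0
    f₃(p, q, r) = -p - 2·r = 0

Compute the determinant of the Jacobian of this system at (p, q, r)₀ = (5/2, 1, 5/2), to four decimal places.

J = [[-4, 0, 2], [0, -3, 8·r], [-1, 0, -2]].
At the point, J = [[-4.0000, 0.0000, 2.0000], [0.0000, -3.0000, 20.0000], [-1.0000, 0.0000, -2.0000]].
det J = -30.0000.

-30.0000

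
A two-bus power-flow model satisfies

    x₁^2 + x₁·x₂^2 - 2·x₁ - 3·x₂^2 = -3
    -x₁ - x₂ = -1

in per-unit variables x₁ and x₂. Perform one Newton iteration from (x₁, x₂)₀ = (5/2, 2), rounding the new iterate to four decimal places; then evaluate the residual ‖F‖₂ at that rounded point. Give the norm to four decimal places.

1.8823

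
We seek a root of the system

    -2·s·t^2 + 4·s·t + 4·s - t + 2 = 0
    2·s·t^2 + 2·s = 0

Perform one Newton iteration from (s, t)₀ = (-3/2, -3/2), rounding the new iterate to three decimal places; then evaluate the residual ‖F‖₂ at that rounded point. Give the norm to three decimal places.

At (-3/2, -3/2): F = (13.250, -9.750).
Jacobian J = [[-2·t^2 + 4·t + 4, -4·s·t + 4·s - 1], [2·t^2 + 2, 4·s·t]].
At the point, J = [[-6.500, -16.000], [6.500, 9.000]] (det J = 45.500).
Solving J·Δ = −F gives Δ = (0.808, 0.500).
Then the next iterate is (s, t)₁ = (-0.692, -1.000).
Re-evaluating at (-0.692, -1.000): F = (4.384, -2.768), so ‖F‖₂ = 5.185.

5.185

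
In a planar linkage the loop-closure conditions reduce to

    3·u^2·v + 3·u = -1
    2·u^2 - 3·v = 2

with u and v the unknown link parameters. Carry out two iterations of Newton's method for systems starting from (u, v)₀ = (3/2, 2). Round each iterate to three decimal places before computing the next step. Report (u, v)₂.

(0.662, -0.552)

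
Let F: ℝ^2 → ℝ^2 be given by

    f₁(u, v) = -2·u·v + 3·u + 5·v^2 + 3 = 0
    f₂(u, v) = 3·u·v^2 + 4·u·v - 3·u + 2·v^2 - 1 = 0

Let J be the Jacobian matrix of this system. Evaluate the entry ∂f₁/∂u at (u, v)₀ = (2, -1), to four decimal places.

5.0000

∂f₁/∂u = -2·v + 3.
At (2, -1) this is 5.0000.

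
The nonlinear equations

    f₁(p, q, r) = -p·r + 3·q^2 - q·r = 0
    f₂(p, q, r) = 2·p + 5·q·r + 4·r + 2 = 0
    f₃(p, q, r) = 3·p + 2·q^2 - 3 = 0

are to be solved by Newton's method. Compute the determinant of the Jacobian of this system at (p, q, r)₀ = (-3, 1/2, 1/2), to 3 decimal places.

46.500

J = [[-r, 6·q - r, -p - q], [2, 5·r, 5·q + 4], [3, 4·q, 0]].
At the point, J = [[-0.500, 2.500, 2.500], [2.000, 2.500, 6.500], [3.000, 2.000, 0.000]].
det J = 46.500.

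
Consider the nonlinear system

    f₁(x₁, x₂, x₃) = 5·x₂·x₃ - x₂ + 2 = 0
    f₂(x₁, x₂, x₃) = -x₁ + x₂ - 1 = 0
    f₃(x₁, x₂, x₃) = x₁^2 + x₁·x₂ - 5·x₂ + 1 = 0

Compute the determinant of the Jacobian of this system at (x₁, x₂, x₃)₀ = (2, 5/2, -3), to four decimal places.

-43.7500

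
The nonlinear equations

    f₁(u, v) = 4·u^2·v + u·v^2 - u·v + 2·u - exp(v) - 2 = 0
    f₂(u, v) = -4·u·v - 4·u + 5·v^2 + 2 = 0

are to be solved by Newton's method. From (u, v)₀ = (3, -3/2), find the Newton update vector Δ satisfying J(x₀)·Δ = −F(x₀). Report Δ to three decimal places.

At (3, -3/2): F = (-38.97313, 19.250).
Jacobian J = [[8·u·v + v^2 - v + 2, 4·u^2 + 2·u·v - u - exp(v)], [-4·v - 4, -4·u + 10·v]].
At the point, J = [[-30.250, 23.77687], [2.000, -27.000]] (det J = 769.19626).
Solving J·Δ = −F gives Δ = (-0.773, 0.656).

(-0.773, 0.656)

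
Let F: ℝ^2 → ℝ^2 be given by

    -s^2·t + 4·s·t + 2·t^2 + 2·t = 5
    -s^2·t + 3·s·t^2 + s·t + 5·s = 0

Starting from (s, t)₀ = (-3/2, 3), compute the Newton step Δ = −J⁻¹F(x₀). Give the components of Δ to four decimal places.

(0.5758, -1.1029)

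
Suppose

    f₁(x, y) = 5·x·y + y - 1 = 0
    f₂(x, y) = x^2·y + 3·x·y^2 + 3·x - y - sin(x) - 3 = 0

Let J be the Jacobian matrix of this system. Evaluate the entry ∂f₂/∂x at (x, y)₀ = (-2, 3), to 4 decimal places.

18.4161

∂f₂/∂x = 2·x·y + 3·y^2 - cos(x) + 3.
At (-2, 3) this is 18.4161.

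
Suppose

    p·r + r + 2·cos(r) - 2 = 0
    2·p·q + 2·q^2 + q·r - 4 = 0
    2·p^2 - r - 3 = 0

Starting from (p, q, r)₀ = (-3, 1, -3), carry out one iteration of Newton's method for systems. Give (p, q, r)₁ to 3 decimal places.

At (-3, 1, -3): F = (2.02002, -11.000, 18.000).
Jacobian J = [[r, 0, p - 2·sin(r) + 1], [2·q, 2·p + 4·q + r, q], [4·p, 0, -1]].
At the point, J = [[-3.000, 0.000, -1.71776], [2.000, -5.000, 1.000], [-12.000, 0.000, -1.000]] (det J = 88.06560).
Solving J·Δ = −F gives Δ = (1.641, -1.882, -1.690).
Then the next iterate is (p, q, r)₁ = (-1.359, -0.882, -4.690).

(-1.359, -0.882, -4.690)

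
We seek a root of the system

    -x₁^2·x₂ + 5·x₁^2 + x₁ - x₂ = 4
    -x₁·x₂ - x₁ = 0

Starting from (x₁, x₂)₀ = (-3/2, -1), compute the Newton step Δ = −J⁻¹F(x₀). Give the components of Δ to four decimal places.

At (-3/2, -1): F = (9.0000, 0.0000).
Jacobian J = [[-2·x₁·x₂ + 10·x₁ + 1, -x₁^2 - 1], [-x₂ - 1, -x₁]].
At the point, J = [[-17.0000, -3.2500], [0.0000, 1.5000]] (det J = -25.5000).
Solving J·Δ = −F gives Δ = (0.5294, 0.0000).

(0.5294, 0.0000)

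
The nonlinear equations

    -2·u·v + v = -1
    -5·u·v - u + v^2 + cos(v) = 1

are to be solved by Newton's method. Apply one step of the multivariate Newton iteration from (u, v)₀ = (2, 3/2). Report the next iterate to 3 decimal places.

At (2, 3/2): F = (-3.500, -15.67926).
Jacobian J = [[-2·v, -2·u + 1], [-5·v - 1, -5·u + 2·v - sin(v)]].
At the point, J = [[-3.000, -3.000], [-8.500, -7.99749]] (det J = -1.50752).
Solving J·Δ = −F gives Δ = (-12.634, 11.468).
Then the next iterate is (u, v)₁ = (-10.634, 12.968).

(-10.634, 12.968)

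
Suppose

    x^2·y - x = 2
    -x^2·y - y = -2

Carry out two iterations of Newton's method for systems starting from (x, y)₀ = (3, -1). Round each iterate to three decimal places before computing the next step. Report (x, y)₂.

At (3, -1): F = (-14.000, 12.000).
Jacobian J = [[2·x·y - 1, x^2], [-2·x·y, -x^2 - 1]].
At the point, J = [[-7.000, 9.000], [6.000, -10.000]] (det J = 16.000).
Solving J·Δ = −F gives Δ = (-2.000, 0.000).
Then the next iterate is (x, y)₁ = (1.000, -1.000).
Round to (1.000, -1.000) and repeat: F = (-4.000, 4.000), J = [[-3.000, 1.000], [2.000, -2.000]].
Δ = (-1.000, 1.000), so (x, y)₂ = (0.000, 0.000).

(0.000, 0.000)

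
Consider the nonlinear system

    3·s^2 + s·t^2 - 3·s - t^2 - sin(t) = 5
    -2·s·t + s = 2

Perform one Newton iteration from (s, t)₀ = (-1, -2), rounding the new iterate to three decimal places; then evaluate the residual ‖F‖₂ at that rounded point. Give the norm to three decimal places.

5.116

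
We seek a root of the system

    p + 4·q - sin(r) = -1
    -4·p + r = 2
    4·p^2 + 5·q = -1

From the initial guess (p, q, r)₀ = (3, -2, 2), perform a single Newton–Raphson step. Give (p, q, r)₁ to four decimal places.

(1.6988, -1.1543, 8.7953)

At (3, -2, 2): F = (-4.909297, -12.0000, 27.0000).
Jacobian J = [[1, 4, -cos(r)], [-4, 0, 1], [8·p, 5, 0]].
At the point, J = [[1.0000, 4.0000, 0.416147], [-4.0000, 0.0000, 1.0000], [24.0000, 5.0000, 0.0000]] (det J = 82.677063).
Solving J·Δ = −F gives Δ = (-1.3012, 0.8457, 6.7953).
Then the next iterate is (p, q, r)₁ = (1.6988, -1.1543, 8.7953).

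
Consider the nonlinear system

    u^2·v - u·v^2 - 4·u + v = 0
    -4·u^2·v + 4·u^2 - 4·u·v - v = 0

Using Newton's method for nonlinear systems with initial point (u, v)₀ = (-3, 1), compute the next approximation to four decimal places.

(-0.6372, 1.0619)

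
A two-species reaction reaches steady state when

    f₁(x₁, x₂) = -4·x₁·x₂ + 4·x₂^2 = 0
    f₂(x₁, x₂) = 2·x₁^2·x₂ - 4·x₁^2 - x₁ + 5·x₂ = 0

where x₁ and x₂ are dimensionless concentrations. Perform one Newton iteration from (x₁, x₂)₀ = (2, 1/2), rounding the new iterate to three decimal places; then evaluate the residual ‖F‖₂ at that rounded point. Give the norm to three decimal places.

At (2, 1/2): F = (-3.000, -11.500).
Jacobian J = [[-4·x₂, -4·x₁ + 8·x₂], [4·x₁·x₂ - 8·x₁ - 1, 2·x₁^2 + 5]].
At the point, J = [[-2.000, -4.000], [-13.000, 13.000]] (det J = -78.000).
Solving J·Δ = −F gives Δ = (-1.090, -0.205).
Then the next iterate is (x₁, x₂)₁ = (0.910, 0.295).
Re-evaluating at (0.910, 0.295): F = (-0.72570, -2.25882), so ‖F‖₂ = 2.373.

2.373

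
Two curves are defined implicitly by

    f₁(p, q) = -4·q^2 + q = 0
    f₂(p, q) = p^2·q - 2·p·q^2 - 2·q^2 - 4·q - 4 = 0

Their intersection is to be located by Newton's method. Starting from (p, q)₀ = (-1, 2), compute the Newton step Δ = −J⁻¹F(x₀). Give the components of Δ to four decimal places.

At (-1, 2): F = (-14.0000, -10.0000).
Jacobian J = [[0, -8·q + 1], [2·p·q - 2·q^2, p^2 - 4·p·q - 4·q - 4]].
At the point, J = [[0.0000, -15.0000], [-12.0000, -3.0000]] (det J = -180.0000).
Solving J·Δ = −F gives Δ = (-0.6000, -0.9333).

(-0.6000, -0.9333)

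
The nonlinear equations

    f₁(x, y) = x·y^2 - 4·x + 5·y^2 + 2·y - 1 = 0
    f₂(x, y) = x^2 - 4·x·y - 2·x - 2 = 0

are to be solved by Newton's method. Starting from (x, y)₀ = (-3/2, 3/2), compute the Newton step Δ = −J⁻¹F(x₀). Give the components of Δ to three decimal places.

(0.456, -1.206)

At (-3/2, 3/2): F = (15.875, 12.250).
Jacobian J = [[y^2 - 4, 2·x·y + 10·y + 2], [2·x - 4·y - 2, -4·x]].
At the point, J = [[-1.750, 12.500], [-11.000, 6.000]] (det J = 127.000).
Solving J·Δ = −F gives Δ = (0.456, -1.206).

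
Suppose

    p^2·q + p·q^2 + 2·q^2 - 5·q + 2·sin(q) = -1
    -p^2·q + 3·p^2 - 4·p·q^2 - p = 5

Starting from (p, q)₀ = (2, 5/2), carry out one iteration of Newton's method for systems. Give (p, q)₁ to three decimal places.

At (2, 5/2): F = (24.69694, -55.000).
Jacobian J = [[2·p·q + q^2, p^2 + 2·p·q + 4·q + 2·cos(q) - 5], [-2·p·q + 6·p - 4·q^2 - 1, -p^2 - 8·p·q]].
At the point, J = [[16.250, 17.39771], [-24.000, -44.000]] (det J = -297.45489).
Solving J·Δ = −F gives Δ = (-0.436, -1.012).
Then the next iterate is (p, q)₁ = (1.564, 1.488).

(1.564, 1.488)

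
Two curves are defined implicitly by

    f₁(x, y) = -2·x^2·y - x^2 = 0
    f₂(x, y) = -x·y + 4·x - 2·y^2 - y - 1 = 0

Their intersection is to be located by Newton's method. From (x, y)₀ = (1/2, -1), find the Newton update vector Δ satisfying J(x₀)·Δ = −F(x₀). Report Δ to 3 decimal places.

At (1/2, -1): F = (0.250, 0.500).
Jacobian J = [[-4·x·y - 2·x, -2·x^2], [-y + 4, -x - 4·y - 1]].
At the point, J = [[1.000, -0.500], [5.000, 2.500]] (det J = 5.000).
Solving J·Δ = −F gives Δ = (-0.175, 0.150).

(-0.175, 0.150)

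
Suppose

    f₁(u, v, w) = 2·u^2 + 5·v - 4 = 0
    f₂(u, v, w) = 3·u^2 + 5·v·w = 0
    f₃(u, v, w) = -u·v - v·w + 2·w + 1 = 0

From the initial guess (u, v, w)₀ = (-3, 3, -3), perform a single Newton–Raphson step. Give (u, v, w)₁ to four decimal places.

(-0.7949, 2.4923, 0.3385)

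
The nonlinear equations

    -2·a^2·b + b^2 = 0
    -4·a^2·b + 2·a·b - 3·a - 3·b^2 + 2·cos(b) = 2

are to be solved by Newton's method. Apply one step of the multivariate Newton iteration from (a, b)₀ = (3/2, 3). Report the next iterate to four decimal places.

At (3/2, 3): F = (-4.5000, -53.479985).
Jacobian J = [[-4·a·b, -2·a^2 + 2·b], [-8·a·b + 2·b - 3, -4·a^2 + 2·a - 6·b - 2·sin(b)]].
At the point, J = [[-18.0000, 1.5000], [-33.0000, -24.282240]] (det J = 486.580320).
Solving J·Δ = −F gives Δ = (-0.3894, -1.6732).
Then the next iterate is (a, b)₁ = (1.1106, 1.3268).

(1.1106, 1.3268)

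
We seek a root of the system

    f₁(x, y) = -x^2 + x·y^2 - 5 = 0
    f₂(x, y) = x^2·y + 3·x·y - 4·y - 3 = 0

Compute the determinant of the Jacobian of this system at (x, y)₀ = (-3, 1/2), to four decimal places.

-29.5000

J = [[-2·x + y^2, 2·x·y], [2·x·y + 3·y, x^2 + 3·x - 4]].
At the point, J = [[6.2500, -3.0000], [-1.5000, -4.0000]].
det J = -29.5000.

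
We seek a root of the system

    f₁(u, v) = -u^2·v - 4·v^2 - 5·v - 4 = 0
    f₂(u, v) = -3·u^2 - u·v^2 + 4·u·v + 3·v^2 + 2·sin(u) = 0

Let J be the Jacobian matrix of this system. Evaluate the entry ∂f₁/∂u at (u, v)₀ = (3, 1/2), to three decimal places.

-3.000

∂f₁/∂u = -2·u·v.
At (3, 1/2) this is -3.000.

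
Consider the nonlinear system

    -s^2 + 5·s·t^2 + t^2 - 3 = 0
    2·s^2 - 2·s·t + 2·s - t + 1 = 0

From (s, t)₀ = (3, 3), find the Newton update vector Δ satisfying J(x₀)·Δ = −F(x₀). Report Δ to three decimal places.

At (3, 3): F = (132.000, 4.000).
Jacobian J = [[-2·s + 5·t^2, 10·s·t + 2·t], [4·s - 2·t + 2, -2·s - 1]].
At the point, J = [[39.000, 96.000], [8.000, -7.000]] (det J = -1041.000).
Solving J·Δ = −F gives Δ = (-1.256, -0.865).

(-1.256, -0.865)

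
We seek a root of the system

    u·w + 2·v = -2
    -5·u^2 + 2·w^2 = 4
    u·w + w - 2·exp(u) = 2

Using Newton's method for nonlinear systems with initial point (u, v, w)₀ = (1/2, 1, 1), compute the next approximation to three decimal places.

At (1/2, 1, 1): F = (4.500, -3.250, -3.79744).
Jacobian J = [[w, 2, u], [-10·u, 0, 4·w], [w - 2·exp(u), 0, u + 1]].
At the point, J = [[1.000, 2.000, 0.500], [-5.000, 0.000, 4.000], [-2.29744, 0.000, 1.500]] (det J = -3.37954).
Solving J·Δ = −F gives Δ = (-6.104, 2.507, -6.818).
Then the next iterate is (u, v, w)₁ = (-5.604, 3.507, -5.818).

(-5.604, 3.507, -5.818)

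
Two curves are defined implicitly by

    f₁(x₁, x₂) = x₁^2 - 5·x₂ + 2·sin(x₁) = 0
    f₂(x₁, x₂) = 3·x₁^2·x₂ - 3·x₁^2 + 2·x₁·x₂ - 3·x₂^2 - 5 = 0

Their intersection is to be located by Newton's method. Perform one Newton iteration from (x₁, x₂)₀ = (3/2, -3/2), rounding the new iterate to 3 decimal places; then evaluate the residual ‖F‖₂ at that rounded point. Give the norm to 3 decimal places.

At (3/2, -3/2): F = (11.74499, -33.125).
Jacobian J = [[2·x₁ + 2·cos(x₁), -5], [6·x₁·x₂ - 6·x₁ + 2·x₂, 3·x₁^2 + 2·x₁ - 6·x₂]].
At the point, J = [[3.14147, -5.000], [-25.500, 18.750]] (det J = -68.59735).
Solving J·Δ = −F gives Δ = (0.796, 2.849).
Then the next iterate is (x₁, x₂)₁ = (2.296, 1.349).
Re-evaluating at (2.296, 1.349): F = (0.02334, 1.25459), so ‖F‖₂ = 1.255.

1.255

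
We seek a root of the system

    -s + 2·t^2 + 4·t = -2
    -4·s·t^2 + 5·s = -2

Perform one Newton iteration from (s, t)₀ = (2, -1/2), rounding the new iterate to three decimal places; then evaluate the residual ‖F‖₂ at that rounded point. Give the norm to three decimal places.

2.004

At (2, -1/2): F = (-1.500, 10.000).
Jacobian J = [[-1, 4·t + 4], [-4·t^2 + 5, -8·s·t]].
At the point, J = [[-1.000, 2.000], [4.000, 8.000]] (det J = -16.000).
Solving J·Δ = −F gives Δ = (-2.000, -0.250).
Then the next iterate is (s, t)₁ = (0.000, -0.750).
Re-evaluating at (0.000, -0.750): F = (0.125, 2.000), so ‖F‖₂ = 2.004.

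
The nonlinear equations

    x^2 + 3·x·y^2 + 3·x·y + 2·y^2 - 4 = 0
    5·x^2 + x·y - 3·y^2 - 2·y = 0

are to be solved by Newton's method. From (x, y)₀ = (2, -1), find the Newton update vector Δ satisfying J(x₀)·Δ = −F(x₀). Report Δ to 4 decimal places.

(-0.8505, -0.1402)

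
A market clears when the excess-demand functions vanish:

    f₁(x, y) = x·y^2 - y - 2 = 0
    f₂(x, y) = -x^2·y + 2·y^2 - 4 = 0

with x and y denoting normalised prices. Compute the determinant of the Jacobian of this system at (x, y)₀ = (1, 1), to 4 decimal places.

J = [[y^2, 2·x·y - 1], [-2·x·y, -x^2 + 4·y]].
At the point, J = [[1.0000, 1.0000], [-2.0000, 3.0000]].
det J = 5.0000.

5.0000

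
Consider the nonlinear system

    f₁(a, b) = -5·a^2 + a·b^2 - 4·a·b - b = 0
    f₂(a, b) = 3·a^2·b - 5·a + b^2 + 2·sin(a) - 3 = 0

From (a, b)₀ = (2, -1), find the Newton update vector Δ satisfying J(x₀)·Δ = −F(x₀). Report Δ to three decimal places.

At (2, -1): F = (-9.000, -22.18141).
Jacobian J = [[-10·a + b^2 - 4·b, 2·a·b - 4·a - 1], [6·a·b + 2·cos(a) - 5, 3·a^2 + 2·b]].
At the point, J = [[-15.000, -13.000], [-17.83229, 10.000]] (det J = -381.81982).
Solving J·Δ = −F gives Δ = (-0.991, 0.451).

(-0.991, 0.451)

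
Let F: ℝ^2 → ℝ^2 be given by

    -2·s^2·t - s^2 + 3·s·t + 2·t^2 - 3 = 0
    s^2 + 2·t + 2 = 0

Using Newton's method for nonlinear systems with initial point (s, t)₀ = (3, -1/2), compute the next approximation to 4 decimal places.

At (3, -1/2): F = (-7.0000, 10.0000).
Jacobian J = [[-4·s·t - 2·s + 3·t, -2·s^2 + 3·s + 4·t], [2·s, 2]].
At the point, J = [[-1.5000, -11.0000], [6.0000, 2.0000]] (det J = 63.0000).
Solving J·Δ = −F gives Δ = (-1.5238, -0.4286).
Then the next iterate is (s, t)₁ = (1.4762, -0.9286).

(1.4762, -0.9286)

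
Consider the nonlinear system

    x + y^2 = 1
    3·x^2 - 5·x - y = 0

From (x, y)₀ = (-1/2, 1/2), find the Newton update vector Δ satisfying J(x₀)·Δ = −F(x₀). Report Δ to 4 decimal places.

(0.2143, 1.0357)

At (-1/2, 1/2): F = (-1.2500, 2.7500).
Jacobian J = [[1, 2·y], [6·x - 5, -1]].
At the point, J = [[1.0000, 1.0000], [-8.0000, -1.0000]] (det J = 7.0000).
Solving J·Δ = −F gives Δ = (0.2143, 1.0357).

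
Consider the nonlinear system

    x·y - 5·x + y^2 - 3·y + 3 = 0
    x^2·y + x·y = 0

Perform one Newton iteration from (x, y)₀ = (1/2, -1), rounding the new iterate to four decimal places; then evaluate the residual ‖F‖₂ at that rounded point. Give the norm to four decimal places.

At (1/2, -1): F = (4.0000, -0.7500).
Jacobian J = [[y - 5, x + 2·y - 3], [2·x·y + y, x^2 + x]].
At the point, J = [[-6.0000, -4.5000], [-2.0000, 0.7500]] (det J = -13.5000).
Solving J·Δ = −F gives Δ = (-0.0278, 0.9259).
Then the next iterate is (x, y)₁ = (0.4722, -0.0741).
Re-evaluating at (0.4722, -0.0741): F = (0.831801, -0.051512), so ‖F‖₂ = 0.8334.

0.8334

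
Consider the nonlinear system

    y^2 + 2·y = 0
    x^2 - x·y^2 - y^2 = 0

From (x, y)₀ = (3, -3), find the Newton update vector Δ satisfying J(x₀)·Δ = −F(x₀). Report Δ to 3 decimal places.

At (3, -3): F = (3.000, -27.000).
Jacobian J = [[0, 2·y + 2], [2·x - y^2, -2·x·y - 2·y]].
At the point, J = [[0.000, -4.000], [-3.000, 24.000]] (det J = -12.000).
Solving J·Δ = −F gives Δ = (-3.000, 0.750).

(-3.000, 0.750)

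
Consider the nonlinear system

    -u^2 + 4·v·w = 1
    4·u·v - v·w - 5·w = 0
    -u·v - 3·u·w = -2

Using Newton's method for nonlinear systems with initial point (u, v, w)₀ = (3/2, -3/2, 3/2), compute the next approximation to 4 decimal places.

At (3/2, -3/2, 3/2): F = (-12.2500, -14.2500, -2.5000).
Jacobian J = [[-2·u, 4·w, 4·v], [4·v, 4·u - w, -v - 5], [-v - 3·w, -u, -3·u]].
At the point, J = [[-3.0000, 6.0000, -6.0000], [-6.0000, 4.5000, -3.5000], [-3.0000, -1.5000, -4.5000]] (det J = -157.5000).
Solving J·Δ = −F gives Δ = (-1.3690, 1.2857, -0.0714).
Then the next iterate is (u, v, w)₁ = (0.1310, -0.2143, 1.4286).

(0.1310, -0.2143, 1.4286)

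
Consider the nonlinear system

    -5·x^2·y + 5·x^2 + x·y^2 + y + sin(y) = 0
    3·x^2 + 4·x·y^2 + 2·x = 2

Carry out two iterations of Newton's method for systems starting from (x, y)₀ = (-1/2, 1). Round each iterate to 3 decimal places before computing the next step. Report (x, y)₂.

At (-1/2, 1): F = (1.34147, -4.250).
Jacobian J = [[-10·x·y + 10·x + y^2, -5·x^2 + 2·x·y + cos(y) + 1], [6·x + 4·y^2 + 2, 8·x·y]].
At the point, J = [[1.000, -0.70970], [3.000, -4.000]] (det J = -1.87091).
Solving J·Δ = −F gives Δ = (-4.480, -4.423).
Then the next iterate is (x, y)₁ = (-4.980, -3.423).
Round to (-4.980, -3.423) and repeat: F = (486.96525, -170.96003), J = [[-208.54847, -89.86959], [18.98772, 136.37232]].
Δ = (1.909, 0.988), so (x, y)₂ = (-3.071, -2.435).

(-3.071, -2.435)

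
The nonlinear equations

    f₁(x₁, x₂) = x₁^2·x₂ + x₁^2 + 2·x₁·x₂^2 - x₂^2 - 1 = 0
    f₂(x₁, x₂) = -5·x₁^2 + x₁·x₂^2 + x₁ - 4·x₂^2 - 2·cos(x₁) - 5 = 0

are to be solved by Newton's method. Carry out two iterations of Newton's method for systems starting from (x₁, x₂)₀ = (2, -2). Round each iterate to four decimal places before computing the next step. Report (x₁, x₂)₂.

(-0.9046, -0.6009)

At (2, -2): F = (7.0000, -30.167706).
Jacobian J = [[2·x₁·x₂ + 2·x₁ + 2·x₂^2, x₁^2 + 4·x₁·x₂ - 2·x₂], [-10·x₁ + x₂^2 + 2·sin(x₁) + 1, 2·x₁·x₂ - 8·x₂]].
At the point, J = [[4.0000, -8.0000], [-13.181405, 8.0000]] (det J = -73.451241).
Solving J·Δ = −F gives Δ = (-2.5233, -0.3867).
Then the next iterate is (x₁, x₂)₁ = (-0.5233, -2.3867).
Round to (-0.5233, -2.3867) and repeat: F = (-13.037861, -34.391105), J = [[12.843994, 10.043083], [10.929854, 21.591520]].
Δ = (-0.3813, 1.7858), so (x₁, x₂)₂ = (-0.9046, -0.6009).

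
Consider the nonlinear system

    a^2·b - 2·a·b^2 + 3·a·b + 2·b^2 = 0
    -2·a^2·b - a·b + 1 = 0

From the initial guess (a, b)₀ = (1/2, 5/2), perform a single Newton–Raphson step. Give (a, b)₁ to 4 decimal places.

At (1/2, 5/2): F = (10.6250, -1.5000).
Jacobian J = [[2·a·b - 2·b^2 + 3·b, a^2 - 4·a·b + 3·a + 4·b], [-4·a·b - b, -2·a^2 - a]].
At the point, J = [[-2.5000, 6.7500], [-7.5000, -1.0000]] (det J = 53.1250).
Solving J·Δ = −F gives Δ = (0.0094, -1.5706).
Then the next iterate is (a, b)₁ = (0.5094, 0.9294).

(0.5094, 0.9294)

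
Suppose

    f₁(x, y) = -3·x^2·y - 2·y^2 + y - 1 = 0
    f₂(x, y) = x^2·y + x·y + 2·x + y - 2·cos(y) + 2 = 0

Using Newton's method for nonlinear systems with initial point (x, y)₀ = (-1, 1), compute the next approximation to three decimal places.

(-0.371, 0.796)

At (-1, 1): F = (-5.000, -0.08060).
Jacobian J = [[-6·x·y, -3·x^2 - 4·y + 1], [2·x·y + y + 2, x^2 + x + 2·sin(y) + 1]].
At the point, J = [[6.000, -6.000], [1.000, 2.68294]] (det J = 22.09765).
Solving J·Δ = −F gives Δ = (0.629, -0.204).
Then the next iterate is (x, y)₁ = (-0.371, 0.796).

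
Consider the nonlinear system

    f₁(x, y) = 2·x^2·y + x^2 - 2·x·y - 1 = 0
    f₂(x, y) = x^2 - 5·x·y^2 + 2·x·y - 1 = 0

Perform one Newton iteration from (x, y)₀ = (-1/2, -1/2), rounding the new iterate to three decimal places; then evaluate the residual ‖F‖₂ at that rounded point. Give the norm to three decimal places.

187.050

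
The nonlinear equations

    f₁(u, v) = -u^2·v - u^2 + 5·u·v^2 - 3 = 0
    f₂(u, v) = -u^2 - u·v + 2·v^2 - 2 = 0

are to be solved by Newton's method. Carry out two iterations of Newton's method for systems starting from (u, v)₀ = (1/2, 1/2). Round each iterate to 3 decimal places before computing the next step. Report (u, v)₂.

At (1/2, 1/2): F = (-2.750, -2.000).
Jacobian J = [[-2·u·v - 2·u + 5·v^2, -u^2 + 10·u·v], [-2·u - v, -u + 4·v]].
At the point, J = [[-0.250, 2.250], [-1.500, 1.500]] (det J = 3.000).
Solving J·Δ = −F gives Δ = (-0.125, 1.208).
Then the next iterate is (u, v)₁ = (0.375, 1.708).
Round to (0.375, 1.708) and repeat: F = (2.08906, 3.05340), J = [[12.55532, 6.26438], [-2.458, 6.457]].
Δ = (0.058, -0.451), so (u, v)₂ = (0.433, 1.257).

(0.433, 1.257)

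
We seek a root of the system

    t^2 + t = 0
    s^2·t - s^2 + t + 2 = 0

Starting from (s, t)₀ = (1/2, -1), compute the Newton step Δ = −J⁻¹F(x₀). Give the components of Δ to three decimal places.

At (1/2, -1): F = (0.000, 0.500).
Jacobian J = [[0, 2·t + 1], [2·s·t - 2·s, s^2 + 1]].
At the point, J = [[0.000, -1.000], [-2.000, 1.250]] (det J = -2.000).
Solving J·Δ = −F gives Δ = (0.250, 0.000).

(0.250, 0.000)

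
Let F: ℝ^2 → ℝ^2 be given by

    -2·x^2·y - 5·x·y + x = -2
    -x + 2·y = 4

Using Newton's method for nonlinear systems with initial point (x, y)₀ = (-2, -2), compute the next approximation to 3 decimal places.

At (-2, -2): F = (-4.000, -6.000).
Jacobian J = [[-4·x·y - 5·y + 1, -2·x^2 - 5·x], [-1, 2]].
At the point, J = [[-5.000, 2.000], [-1.000, 2.000]] (det J = -8.000).
Solving J·Δ = −F gives Δ = (0.500, 3.250).
Then the next iterate is (x, y)₁ = (-1.500, 1.250).

(-1.500, 1.250)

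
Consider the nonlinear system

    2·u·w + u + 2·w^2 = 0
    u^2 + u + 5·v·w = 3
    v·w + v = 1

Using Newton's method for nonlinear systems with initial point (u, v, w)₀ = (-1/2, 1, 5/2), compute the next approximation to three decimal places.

(-1.746, 0.350, 2.275)

At (-1/2, 1, 5/2): F = (9.500, 9.250, 2.500).
Jacobian J = [[2·w + 1, 0, 2·u + 4·w], [2·u + 1, 5·w, 5·v], [0, w + 1, v]].
At the point, J = [[6.000, 0.000, 9.000], [0.000, 12.500, 5.000], [0.000, 3.500, 1.000]] (det J = -30.000).
Solving J·Δ = −F gives Δ = (-1.246, -0.650, -0.225).
Then the next iterate is (u, v, w)₁ = (-1.746, 0.350, 2.275).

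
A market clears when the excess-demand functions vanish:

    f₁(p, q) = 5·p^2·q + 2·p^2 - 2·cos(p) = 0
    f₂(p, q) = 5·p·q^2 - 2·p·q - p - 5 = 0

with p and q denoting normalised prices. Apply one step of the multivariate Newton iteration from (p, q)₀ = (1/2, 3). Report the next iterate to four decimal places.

(0.4145, 2.2320)

At (1/2, 3): F = (2.494835, 14.0000).
Jacobian J = [[10·p·q + 4·p + 2·sin(p), 5·p^2], [5·q^2 - 2·q - 1, 10·p·q - 2·p]].
At the point, J = [[17.958851, 1.2500], [38.0000, 14.0000]] (det J = 203.923915).
Solving J·Δ = −F gives Δ = (-0.0855, -0.7680).
Then the next iterate is (p, q)₁ = (0.4145, 2.2320).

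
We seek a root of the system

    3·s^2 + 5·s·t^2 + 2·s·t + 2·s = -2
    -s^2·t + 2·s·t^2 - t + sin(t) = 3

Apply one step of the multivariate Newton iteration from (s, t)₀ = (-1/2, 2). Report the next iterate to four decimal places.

(-2.2922, -2.6791)

At (-1/2, 2): F = (-10.2500, -8.590703).
Jacobian J = [[6·s + 5·t^2 + 2·t + 2, 10·s·t + 2·s], [-2·s·t + 2·t^2, -s^2 + 4·s·t + cos(t) - 1]].
At the point, J = [[23.0000, -11.0000], [10.0000, -5.666147]] (det J = -20.321377).
Solving J·Δ = −F gives Δ = (-1.7922, -4.6791).
Then the next iterate is (s, t)₁ = (-2.2922, -2.6791).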